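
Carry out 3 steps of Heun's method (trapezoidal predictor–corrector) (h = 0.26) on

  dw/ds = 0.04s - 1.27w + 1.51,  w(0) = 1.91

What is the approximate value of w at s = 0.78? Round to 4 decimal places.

Heun: k1 = f(s_n, w_n); k2 = f(s_n + h, w_n + h·k1); w_{n+1} = w_n + (h/2)·(k1 + k2).
s=0.000000, w=1.910000:
  k1 = f(0.000000, 1.910000) = -0.915700
  k2 = f(0.260000, 1.671918) = -0.602936
  w ← 1.910000 + (0.26/2)·(-0.915700 + (-0.602936)) = 1.712577
s=0.260000, w=1.712577:
  k1 = f(0.260000, 1.712577) = -0.654573
  k2 = f(0.520000, 1.542388) = -0.428033
  w ← 1.712577 + (0.26/2)·(-0.654573 + (-0.428033)) = 1.571839
s=0.520000, w=1.571839:
  k1 = f(0.520000, 1.571839) = -0.465435
  k2 = f(0.780000, 1.450825) = -0.301348
  w ← 1.571839 + (0.26/2)·(-0.465435 + (-0.301348)) = 1.472157
w(0.78) ≈ 1.4722

1.4722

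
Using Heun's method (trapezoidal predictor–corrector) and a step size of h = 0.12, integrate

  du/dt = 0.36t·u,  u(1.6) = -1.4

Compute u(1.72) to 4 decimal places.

Heun: k1 = f(t_n, u_n); k2 = f(t_n + h, u_n + h·k1); u_{n+1} = u_n + (h/2)·(k1 + k2).
t=1.600000, u=-1.400000:
  k1 = f(1.600000, -1.400000) = -0.806400
  k2 = f(1.720000, -1.496768) = -0.926799
  u ← -1.400000 + (0.12/2)·(-0.806400 + (-0.926799)) = -1.503992
u(1.72) ≈ -1.5040

-1.5040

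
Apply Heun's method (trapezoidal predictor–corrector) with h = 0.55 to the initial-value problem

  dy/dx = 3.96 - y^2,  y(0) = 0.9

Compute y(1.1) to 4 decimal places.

0.9750

Heun: k1 = f(x_n, y_n); k2 = f(x_n + h, y_n + h·k1); y_{n+1} = y_n + (h/2)·(k1 + k2).
x=0.000000, y=0.900000:
  k1 = f(0.000000, 0.900000) = 3.150000
  k2 = f(0.550000, 2.632500) = -2.970056
  y ← 0.900000 + (0.55/2)·(3.150000 + (-2.970056)) = 0.949485
x=0.550000, y=0.949485:
  k1 = f(0.550000, 0.949485) = 3.058479
  k2 = f(1.100000, 2.631648) = -2.965571
  y ← 0.949485 + (0.55/2)·(3.058479 + (-2.965571)) = 0.975034
y(1.1) ≈ 0.9750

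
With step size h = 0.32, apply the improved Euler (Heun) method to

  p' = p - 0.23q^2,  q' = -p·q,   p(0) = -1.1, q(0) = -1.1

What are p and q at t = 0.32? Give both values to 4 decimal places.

Heun on (p,q): k1 = f(t_n, state_n); k2 = f(t_n + h, state_n + h·k1); state_{n+1} = state_n + (h/2)·(k1 + k2).
0.000000: (-1.100000, -1.100000)
  k1 = (-1.378300, -1.210000)
  predictor → (-1.541056, -1.487200)
  k2 = (-2.049762, -2.291858)
  → (-1.648490, -1.660297)
(p(0.32), q(0.32)) ≈ (-1.6485, -1.6603)

-1.6485, -1.6603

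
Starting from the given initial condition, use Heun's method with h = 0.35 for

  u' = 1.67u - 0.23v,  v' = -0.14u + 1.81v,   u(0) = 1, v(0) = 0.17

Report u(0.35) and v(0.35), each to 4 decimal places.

Heun on (u,v): k1 = f(s_n, state_n); k2 = f(s_n + h, state_n + h·k1); state_{n+1} = state_n + (h/2)·(k1 + k2).
0.000000: (1.000000, 0.170000)
  k1 = (1.630900, 0.167700)
  predictor → (1.570815, 0.228695)
  k2 = (2.570661, 0.194024)
  → (1.735273, 0.233302)
(u(0.35), v(0.35)) ≈ (1.7353, 0.2333)

1.7353, 0.2333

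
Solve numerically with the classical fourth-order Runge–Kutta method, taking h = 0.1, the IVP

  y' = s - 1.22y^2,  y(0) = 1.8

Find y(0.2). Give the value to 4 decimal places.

1.2669

RK4: k1 = f(s_n, y_n); k2 = f(s_n + h/2, y_n + (h/2)·k1); k3 = f(s_n + h/2, y_n + (h/2)·k2); k4 = f(s_n + h, y_n + h·k3); y_{n+1} = y_n + (h/6)·(k1 + 2k2 + 2k3 + k4).
s=0.000000, y=1.800000:
  k1 = f(0.000000, 1.800000) = -3.952800
  k2 = f(0.050000, 1.602360) = -3.082420
  k3 = f(0.050000, 1.645879) = -3.254880
  k4 = f(0.100000, 1.474512) = -2.552507
  y ← 1.800000 + (0.1/6)·(k1 + 2k2 + 2k3 + k4) = 1.480335
s=0.100000, y=1.480335:
  k1 = f(0.100000, 1.480335) = -2.573498
  k2 = f(0.150000, 1.351660) = -2.078921
  k3 = f(0.150000, 1.376389) = -2.161224
  k4 = f(0.200000, 1.264212) = -1.749844
  y ← 1.480335 + (0.1/6)·(k1 + 2k2 + 2k3 + k4) = 1.266941
y(0.2) ≈ 1.2669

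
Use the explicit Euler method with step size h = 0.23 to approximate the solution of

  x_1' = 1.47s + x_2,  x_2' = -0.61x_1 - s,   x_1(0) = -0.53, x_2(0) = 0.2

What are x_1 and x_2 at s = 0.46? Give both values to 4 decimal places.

-0.3431, 0.2894

Euler on (x_1,x_2): x_1_{n+1} = x_1_n + h·x_1', x_2_{n+1} = x_2_n + h·x_2'.
0.000000: (-0.530000, 0.200000); f=(0.200000, 0.323300) → (-0.484000, 0.274359)
0.230000: (-0.484000, 0.274359); f=(0.612459, 0.065240) → (-0.343134, 0.289364)
(x_1(0.46), x_2(0.46)) ≈ (-0.3431, 0.2894)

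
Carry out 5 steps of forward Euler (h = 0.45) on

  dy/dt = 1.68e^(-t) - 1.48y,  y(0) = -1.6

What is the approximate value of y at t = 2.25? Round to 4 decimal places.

0.2454

Euler: y_{n+1} = y_n + h·f(t_n, y_n).
t=0.000000, y=-1.600000: f=4.048000 → y ← -1.600000 + 0.45·4.048000 = 0.221600
t=0.450000, y=0.221600: f=0.743247 → y ← 0.221600 + 0.45·0.743247 = 0.556061
t=0.900000, y=0.556061: f=-0.139934 → y ← 0.556061 + 0.45·(-0.139934) = 0.493091
t=1.350000, y=0.493091: f=-0.294251 → y ← 0.493091 + 0.45·(-0.294251) = 0.360678
t=1.800000, y=0.360678: f=-0.256101 → y ← 0.360678 + 0.45·(-0.256101) = 0.245432
y(2.25) ≈ 0.2454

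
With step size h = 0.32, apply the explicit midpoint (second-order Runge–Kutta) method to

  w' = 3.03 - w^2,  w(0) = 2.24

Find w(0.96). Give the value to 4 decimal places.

Midpoint: k1 = f(x_n, w_n); k2 = f(x_n + h/2, w_n + (h/2)·k1); w_{n+1} = w_n + h·k2.
x=0.000000, w=2.240000:
  k1 = f(0.000000, 2.240000) = -1.987600
  k2 = f(0.160000, 1.921984) = -0.664022
  w ← 2.240000 + 0.32·(-0.664022) = 2.027513
x=0.320000, w=2.027513:
  k1 = f(0.320000, 2.027513) = -1.080808
  k2 = f(0.480000, 1.854583) = -0.409480
  w ← 2.027513 + 0.32·(-0.409480) = 1.896479
x=0.640000, w=1.896479:
  k1 = f(0.640000, 1.896479) = -0.566633
  k2 = f(0.800000, 1.805818) = -0.230978
  w ← 1.896479 + 0.32·(-0.230978) = 1.822566
w(0.96) ≈ 1.8226

1.8226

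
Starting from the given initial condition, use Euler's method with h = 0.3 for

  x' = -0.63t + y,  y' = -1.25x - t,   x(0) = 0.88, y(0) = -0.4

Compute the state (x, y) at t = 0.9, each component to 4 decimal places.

Euler on (x,y): x_{n+1} = x_n + h·x', y_{n+1} = y_n + h·y'.
0.000000: (0.880000, -0.400000); f=(-0.400000, -1.100000) → (0.760000, -0.730000)
0.300000: (0.760000, -0.730000); f=(-0.919000, -1.250000) → (0.484300, -1.105000)
0.600000: (0.484300, -1.105000); f=(-1.483000, -1.205375) → (0.039400, -1.466613)
(x(0.9), y(0.9)) ≈ (0.0394, -1.4666)

0.0394, -1.4666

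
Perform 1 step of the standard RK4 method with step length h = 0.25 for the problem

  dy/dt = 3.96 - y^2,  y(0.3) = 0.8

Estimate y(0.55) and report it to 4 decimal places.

1.4461

RK4: k1 = f(t_n, y_n); k2 = f(t_n + h/2, y_n + (h/2)·k1); k3 = f(t_n + h/2, y_n + (h/2)·k2); k4 = f(t_n + h, y_n + h·k3); y_{n+1} = y_n + (h/6)·(k1 + 2k2 + 2k3 + k4).
t=0.300000, y=0.800000:
  k1 = f(0.300000, 0.800000) = 3.320000
  k2 = f(0.425000, 1.215000) = 2.483775
  k3 = f(0.425000, 1.110472) = 2.726852
  k4 = f(0.550000, 1.481713) = 1.764526
  y ← 0.800000 + (0.25/6)·(k1 + 2k2 + 2k3 + k4) = 1.446074
y(0.55) ≈ 1.4461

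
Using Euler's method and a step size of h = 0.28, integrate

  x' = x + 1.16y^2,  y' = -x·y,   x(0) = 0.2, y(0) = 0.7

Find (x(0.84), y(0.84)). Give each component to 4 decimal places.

0.9725, 0.4739

Euler on (x,y): x_{n+1} = x_n + h·x', y_{n+1} = y_n + h·y'.
0.000000: (0.200000, 0.700000); f=(0.768400, -0.140000) → (0.415152, 0.660800)
0.280000: (0.415152, 0.660800); f=(0.921674, -0.274332) → (0.673221, 0.583987)
0.560000: (0.673221, 0.583987); f=(1.068828, -0.393152) → (0.972492, 0.473904)
(x(0.84), y(0.84)) ≈ (0.9725, 0.4739)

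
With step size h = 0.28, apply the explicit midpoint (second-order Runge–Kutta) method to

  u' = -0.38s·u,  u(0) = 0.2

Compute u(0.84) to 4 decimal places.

0.1747

Midpoint: k1 = f(s_n, u_n); k2 = f(s_n + h/2, u_n + (h/2)·k1); u_{n+1} = u_n + h·k2.
s=0.000000, u=0.200000:
  k1 = f(0.000000, 0.200000) = 0.000000
  k2 = f(0.140000, 0.200000) = -0.010640
  u ← 0.200000 + 0.28·(-0.010640) = 0.197021
s=0.280000, u=0.197021:
  k1 = f(0.280000, 0.197021) = -0.020963
  k2 = f(0.420000, 0.194086) = -0.030976
  u ← 0.197021 + 0.28·(-0.030976) = 0.188347
s=0.560000, u=0.188347:
  k1 = f(0.560000, 0.188347) = -0.040080
  k2 = f(0.700000, 0.182736) = -0.048608
  u ← 0.188347 + 0.28·(-0.048608) = 0.174737
u(0.84) ≈ 0.1747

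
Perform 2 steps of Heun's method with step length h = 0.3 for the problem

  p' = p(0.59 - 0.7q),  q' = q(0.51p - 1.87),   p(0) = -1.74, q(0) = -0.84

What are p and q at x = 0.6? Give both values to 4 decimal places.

-2.8653, -0.2128

Heun on (p,q): k1 = f(x_n, state_n); k2 = f(x_n + h, state_n + h·k1); state_{n+1} = state_n + (h/2)·(k1 + k2).
0.000000: (-1.740000, -0.840000)
  k1 = (-2.049720, 2.316216)
  predictor → (-2.354916, -0.145135)
  k2 = (-1.628647, 0.445711)
  → (-2.291755, -0.425711)
0.300000: (-2.291755, -0.425711)
  k1 = (-2.035073, 1.293648)
  predictor → (-2.902277, -0.037616)
  k2 = (-1.788765, 0.126021)
  → (-2.865331, -0.212761)
(p(0.6), q(0.6)) ≈ (-2.8653, -0.2128)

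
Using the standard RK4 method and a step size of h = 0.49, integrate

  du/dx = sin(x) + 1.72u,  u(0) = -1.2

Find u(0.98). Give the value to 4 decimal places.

-5.5965

RK4: k1 = f(x_n, u_n); k2 = f(x_n + h/2, u_n + (h/2)·k1); k3 = f(x_n + h/2, u_n + (h/2)·k2); k4 = f(x_n + h, u_n + h·k3); u_{n+1} = u_n + (h/6)·(k1 + 2k2 + 2k3 + k4).
x=0.000000, u=-1.200000:
  k1 = f(0.000000, -1.200000) = -2.064000
  k2 = f(0.245000, -1.705680) = -2.691213
  k3 = f(0.245000, -1.859347) = -2.955521
  k4 = f(0.490000, -2.648205) = -4.084287
  u ← -1.200000 + (0.49/6)·(k1 + 2k2 + 2k3 + k4) = -2.624410
x=0.490000, u=-2.624410:
  k1 = f(0.490000, -2.624410) = -4.043359
  k2 = f(0.735000, -3.615033) = -5.547270
  k3 = f(0.735000, -3.983491) = -6.181018
  k4 = f(0.980000, -5.653109) = -8.892850
  u ← -2.624410 + (0.49/6)·(k1 + 2k2 + 2k3 + k4) = -5.596487
u(0.98) ≈ -5.5965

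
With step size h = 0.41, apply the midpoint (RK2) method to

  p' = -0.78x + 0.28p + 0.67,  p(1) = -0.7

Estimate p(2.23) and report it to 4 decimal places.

Midpoint: k1 = f(x_n, p_n); k2 = f(x_n + h/2, p_n + (h/2)·k1); p_{n+1} = p_n + h·k2.
x=1.000000, p=-0.700000:
  k1 = f(1.000000, -0.700000) = -0.306000
  k2 = f(1.205000, -0.762730) = -0.483464
  p ← -0.700000 + 0.41·(-0.483464) = -0.898220
x=1.410000, p=-0.898220:
  k1 = f(1.410000, -0.898220) = -0.681302
  k2 = f(1.615000, -1.037887) = -0.880308
  p ← -0.898220 + 0.41·(-0.880308) = -1.259147
x=1.820000, p=-1.259147:
  k1 = f(1.820000, -1.259147) = -1.102161
  k2 = f(2.025000, -1.485090) = -1.325325
  p ← -1.259147 + 0.41·(-1.325325) = -1.802530
p(2.23) ≈ -1.8025

-1.8025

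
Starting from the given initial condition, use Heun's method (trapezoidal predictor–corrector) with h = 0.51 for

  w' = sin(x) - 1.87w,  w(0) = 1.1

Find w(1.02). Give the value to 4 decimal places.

Heun: k1 = f(x_n, w_n); k2 = f(x_n + h, w_n + h·k1); w_{n+1} = w_n + (h/2)·(k1 + k2).
x=0.000000, w=1.100000:
  k1 = f(0.000000, 1.100000) = -2.057000
  k2 = f(0.510000, 0.050930) = 0.392938
  w ← 1.100000 + (0.51/2)·(-2.057000 + 0.392938) = 0.675664
x=0.510000, w=0.675664:
  k1 = f(0.510000, 0.675664) = -0.775315
  k2 = f(1.020000, 0.280254) = 0.328034
  w ← 0.675664 + (0.51/2)·(-0.775315 + 0.328034) = 0.561608
w(1.02) ≈ 0.5616

0.5616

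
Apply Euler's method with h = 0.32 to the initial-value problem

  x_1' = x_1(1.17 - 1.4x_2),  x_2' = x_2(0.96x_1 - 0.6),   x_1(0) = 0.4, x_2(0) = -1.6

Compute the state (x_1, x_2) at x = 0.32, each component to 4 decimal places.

0.8365, -1.4894

Euler on (x_1,x_2): x_1_{n+1} = x_1_n + h·x_1', x_2_{n+1} = x_2_n + h·x_2'.
0.000000: (0.400000, -1.600000); f=(1.364000, 0.345600) → (0.836480, -1.489408)
(x_1(0.32), x_2(0.32)) ≈ (0.8365, -1.4894)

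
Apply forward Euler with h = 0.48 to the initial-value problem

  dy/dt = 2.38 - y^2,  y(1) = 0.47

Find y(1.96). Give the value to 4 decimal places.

1.5596

Euler: y_{n+1} = y_n + h·f(t_n, y_n).
t=1.000000, y=0.470000: f=2.159100 → y ← 0.470000 + 0.48·2.159100 = 1.506368
t=1.480000, y=1.506368: f=0.110855 → y ← 1.506368 + 0.48·0.110855 = 1.559579
y(1.96) ≈ 1.5596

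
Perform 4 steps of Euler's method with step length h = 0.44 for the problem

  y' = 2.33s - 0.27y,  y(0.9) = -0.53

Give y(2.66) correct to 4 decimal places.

Euler: y_{n+1} = y_n + h·f(s_n, y_n).
s=0.900000, y=-0.530000: f=2.240100 → y ← -0.530000 + 0.44·2.240100 = 0.455644
s=1.340000, y=0.455644: f=2.999176 → y ← 0.455644 + 0.44·2.999176 = 1.775281
s=1.780000, y=1.775281: f=3.668074 → y ← 1.775281 + 0.44·3.668074 = 3.389234
s=2.220000, y=3.389234: f=4.257507 → y ← 3.389234 + 0.44·4.257507 = 5.262537
y(2.66) ≈ 5.2625

5.2625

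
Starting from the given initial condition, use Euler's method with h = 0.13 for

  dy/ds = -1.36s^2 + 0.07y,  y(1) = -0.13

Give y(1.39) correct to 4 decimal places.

-0.8221

Euler: y_{n+1} = y_n + h·f(s_n, y_n).
s=1.000000, y=-0.130000: f=-1.369100 → y ← -0.130000 + 0.13·(-1.369100) = -0.307983
s=1.130000, y=-0.307983: f=-1.758143 → y ← -0.307983 + 0.13·(-1.758143) = -0.536542
s=1.260000, y=-0.536542: f=-2.196694 → y ← -0.536542 + 0.13·(-2.196694) = -0.822112
y(1.39) ≈ -0.8221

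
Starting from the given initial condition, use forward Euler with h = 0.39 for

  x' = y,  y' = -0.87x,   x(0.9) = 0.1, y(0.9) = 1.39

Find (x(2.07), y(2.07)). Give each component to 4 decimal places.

Euler on (x,y): x_{n+1} = x_n + h·x', y_{n+1} = y_n + h·y'.
0.900000: (0.100000, 1.390000); f=(1.390000, -0.087000) → (0.642100, 1.356070)
1.290000: (0.642100, 1.356070); f=(1.356070, -0.558627) → (1.170967, 1.138205)
1.680000: (1.170967, 1.138205); f=(1.138205, -1.018742) → (1.614867, 0.740896)
(x(2.07), y(2.07)) ≈ (1.6149, 0.7409)

1.6149, 0.7409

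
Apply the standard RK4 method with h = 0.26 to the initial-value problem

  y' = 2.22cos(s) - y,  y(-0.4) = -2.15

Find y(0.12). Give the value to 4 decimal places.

-0.3942

RK4: k1 = f(s_n, y_n); k2 = f(s_n + h/2, y_n + (h/2)·k1); k3 = f(s_n + h/2, y_n + (h/2)·k2); k4 = f(s_n + h, y_n + h·k3); y_{n+1} = y_n + (h/6)·(k1 + 2k2 + 2k3 + k4).
s=-0.400000, y=-2.150000:
  k1 = f(-0.400000, -2.150000) = 4.194755
  k2 = f(-0.270000, -1.604682) = 3.744253
  k3 = f(-0.270000, -1.663247) = 3.802818
  k4 = f(-0.140000, -1.161267) = 3.359547
  y ← -2.150000 + (0.26/6)·(k1 + 2k2 + 2k3 + k4) = -1.168567
s=-0.140000, y=-1.168567:
  k1 = f(-0.140000, -1.168567) = 3.366847
  k2 = f(-0.010000, -0.730877) = 2.950766
  k3 = f(-0.010000, -0.784968) = 3.004857
  k4 = f(0.120000, -0.387305) = 2.591340
  y ← -1.168567 + (0.26/6)·(k1 + 2k2 + 2k3 + k4) = -0.394225
y(0.12) ≈ -0.3942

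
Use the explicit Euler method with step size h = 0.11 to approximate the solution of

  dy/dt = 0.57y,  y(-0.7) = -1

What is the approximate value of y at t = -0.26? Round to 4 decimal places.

Euler: y_{n+1} = y_n + h·f(t_n, y_n).
t=-0.700000, y=-1.000000: f=-0.570000 → y ← -1.000000 + 0.11·(-0.570000) = -1.062700
t=-0.590000, y=-1.062700: f=-0.605739 → y ← -1.062700 + 0.11·(-0.605739) = -1.129331
t=-0.480000, y=-1.129331: f=-0.643719 → y ← -1.129331 + 0.11·(-0.643719) = -1.200140
t=-0.370000, y=-1.200140: f=-0.684080 → y ← -1.200140 + 0.11·(-0.684080) = -1.275389
y(-0.26) ≈ -1.2754

-1.2754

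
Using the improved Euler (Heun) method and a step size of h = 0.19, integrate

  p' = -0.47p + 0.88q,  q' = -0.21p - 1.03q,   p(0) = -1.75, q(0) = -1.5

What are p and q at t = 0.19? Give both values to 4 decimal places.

Heun on (p,q): k1 = f(t_n, state_n); k2 = f(t_n + h, state_n + h·k1); state_{n+1} = state_n + (h/2)·(k1 + k2).
0.000000: (-1.750000, -1.500000)
  k1 = (-0.497500, 1.912500)
  predictor → (-1.844525, -1.136625)
  k2 = (-0.133303, 1.558074)
  → (-1.809926, -1.170295)
(p(0.19), q(0.19)) ≈ (-1.8099, -1.1703)

-1.8099, -1.1703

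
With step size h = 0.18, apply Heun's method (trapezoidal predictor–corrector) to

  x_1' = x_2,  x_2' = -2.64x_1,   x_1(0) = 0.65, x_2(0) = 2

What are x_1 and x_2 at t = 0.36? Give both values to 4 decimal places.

Heun on (x_1,x_2): k1 = f(t_n, state_n); k2 = f(t_n + h, state_n + h·k1); state_{n+1} = state_n + (h/2)·(k1 + k2).
0.000000: (0.650000, 2.000000)
  k1 = (2.000000, -1.716000)
  predictor → (1.010000, 1.691120)
  k2 = (1.691120, -2.666400)
  → (0.982201, 1.605584)
0.180000: (0.982201, 1.605584)
  k1 = (1.605584, -2.593010)
  predictor → (1.271206, 1.138842)
  k2 = (1.138842, -3.355984)
  → (1.229199, 1.070175)
(x_1(0.36), x_2(0.36)) ≈ (1.2292, 1.0702)

1.2292, 1.0702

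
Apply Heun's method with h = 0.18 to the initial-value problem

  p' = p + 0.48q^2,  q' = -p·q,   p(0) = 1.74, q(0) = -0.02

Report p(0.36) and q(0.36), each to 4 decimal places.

Heun on (p,q): k1 = f(s_n, state_n); k2 = f(s_n + h, state_n + h·k1); state_{n+1} = state_n + (h/2)·(k1 + k2).
0.000000: (1.740000, -0.020000)
  k1 = (1.740192, 0.034800)
  predictor → (2.053235, -0.013736)
  k2 = (2.053325, 0.028203)
  → (2.081417, -0.014330)
0.180000: (2.081417, -0.014330)
  k1 = (2.081515, 0.029826)
  predictor → (2.456089, -0.008961)
  k2 = (2.456128, 0.022009)
  → (2.489804, -0.009665)
(p(0.36), q(0.36)) ≈ (2.4898, -0.0097)

2.4898, -0.0097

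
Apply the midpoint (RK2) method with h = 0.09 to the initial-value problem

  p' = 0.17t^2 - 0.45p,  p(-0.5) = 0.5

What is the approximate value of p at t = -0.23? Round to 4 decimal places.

0.4487

Midpoint: k1 = f(t_n, p_n); k2 = f(t_n + h/2, p_n + (h/2)·k1); p_{n+1} = p_n + h·k2.
t=-0.500000, p=0.500000:
  k1 = f(-0.500000, 0.500000) = -0.182500
  k2 = f(-0.455000, 0.491787) = -0.186110
  p ← 0.500000 + 0.09·(-0.186110) = 0.483250
t=-0.410000, p=0.483250:
  k1 = f(-0.410000, 0.483250) = -0.188886
  k2 = f(-0.365000, 0.474750) = -0.190989
  p ← 0.483250 + 0.09·(-0.190989) = 0.466061
t=-0.320000, p=0.466061:
  k1 = f(-0.320000, 0.466061) = -0.192319
  k2 = f(-0.275000, 0.457407) = -0.192977
  p ← 0.466061 + 0.09·(-0.192977) = 0.448693
p(-0.23) ≈ 0.4487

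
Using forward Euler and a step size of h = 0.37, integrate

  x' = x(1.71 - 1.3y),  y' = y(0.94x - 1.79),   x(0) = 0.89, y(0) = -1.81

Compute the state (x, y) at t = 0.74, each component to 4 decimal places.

4.8930, -1.3034

Euler on (x,y): x_{n+1} = x_n + h·x', y_{n+1} = y_n + h·y'.
0.000000: (0.890000, -1.810000); f=(3.616070, 1.725654) → (2.227946, -1.171508)
0.370000: (2.227946, -1.171508); f=(7.202861, -0.356454) → (4.893004, -1.303396)
(x(0.74), y(0.74)) ≈ (4.8930, -1.3034)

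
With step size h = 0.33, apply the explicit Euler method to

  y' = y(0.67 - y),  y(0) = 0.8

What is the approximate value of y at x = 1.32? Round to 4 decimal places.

Euler: y_{n+1} = y_n + h·f(x_n, y_n).
x=0.000000, y=0.800000: f=-0.104000 → y ← 0.800000 + 0.33·(-0.104000) = 0.765680
x=0.330000, y=0.765680: f=-0.073260 → y ← 0.765680 + 0.33·(-0.073260) = 0.741504
x=0.660000, y=0.741504: f=-0.053021 → y ← 0.741504 + 0.33·(-0.053021) = 0.724007
x=0.990000, y=0.724007: f=-0.039102 → y ← 0.724007 + 0.33·(-0.039102) = 0.711104
y(1.32) ≈ 0.7111

0.7111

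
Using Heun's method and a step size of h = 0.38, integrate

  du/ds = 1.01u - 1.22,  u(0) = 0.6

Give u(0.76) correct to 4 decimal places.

-0.0834

Heun: k1 = f(s_n, u_n); k2 = f(s_n + h, u_n + h·k1); u_{n+1} = u_n + (h/2)·(k1 + k2).
s=0.000000, u=0.600000:
  k1 = f(0.000000, 0.600000) = -0.614000
  k2 = f(0.380000, 0.366680) = -0.849653
  u ← 0.600000 + (0.38/2)·(-0.614000 + (-0.849653)) = 0.321906
s=0.380000, u=0.321906:
  k1 = f(0.380000, 0.321906) = -0.894875
  k2 = f(0.760000, -0.018147) = -1.238328
  u ← 0.321906 + (0.38/2)·(-0.894875 + (-1.238328)) = -0.083403
u(0.76) ≈ -0.0834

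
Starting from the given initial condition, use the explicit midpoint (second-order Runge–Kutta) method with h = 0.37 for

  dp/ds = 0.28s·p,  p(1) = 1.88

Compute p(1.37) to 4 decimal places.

Midpoint: k1 = f(s_n, p_n); k2 = f(s_n + h/2, p_n + (h/2)·k1); p_{n+1} = p_n + h·k2.
s=1.000000, p=1.880000:
  k1 = f(1.000000, 1.880000) = 0.526400
  k2 = f(1.185000, 1.977384) = 0.656096
  p ← 1.880000 + 0.37·0.656096 = 2.122756
p(1.37) ≈ 2.1228

2.1228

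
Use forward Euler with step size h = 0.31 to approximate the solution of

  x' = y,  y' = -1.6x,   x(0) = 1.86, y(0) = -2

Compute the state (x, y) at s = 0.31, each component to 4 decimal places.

Euler on (x,y): x_{n+1} = x_n + h·x', y_{n+1} = y_n + h·y'.
0.000000: (1.860000, -2.000000); f=(-2.000000, -2.976000) → (1.240000, -2.922560)
(x(0.31), y(0.31)) ≈ (1.2400, -2.9226)

1.2400, -2.9226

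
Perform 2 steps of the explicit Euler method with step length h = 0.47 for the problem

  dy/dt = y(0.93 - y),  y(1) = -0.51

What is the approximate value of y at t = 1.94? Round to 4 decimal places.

-1.5727

Euler: y_{n+1} = y_n + h·f(t_n, y_n).
t=1.000000, y=-0.510000: f=-0.734400 → y ← -0.510000 + 0.47·(-0.734400) = -0.855168
t=1.470000, y=-0.855168: f=-1.526619 → y ← -0.855168 + 0.47·(-1.526619) = -1.572679
y(1.94) ≈ -1.5727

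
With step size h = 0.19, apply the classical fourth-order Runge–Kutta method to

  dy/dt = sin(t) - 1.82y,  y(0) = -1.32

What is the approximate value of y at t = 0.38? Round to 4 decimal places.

RK4: k1 = f(t_n, y_n); k2 = f(t_n + h/2, y_n + (h/2)·k1); k3 = f(t_n + h/2, y_n + (h/2)·k2); k4 = f(t_n + h, y_n + h·k3); y_{n+1} = y_n + (h/6)·(k1 + 2k2 + 2k3 + k4).
t=0.000000, y=-1.320000:
  k1 = f(0.000000, -1.320000) = 2.402400
  k2 = f(0.095000, -1.091772) = 2.081882
  k3 = f(0.095000, -1.122221) = 2.137300
  k4 = f(0.190000, -0.913913) = 1.852181
  y ← -1.320000 + (0.19/6)·(k1 + 2k2 + 2k3 + k4) = -0.918057
t=0.190000, y=-0.918057:
  k1 = f(0.190000, -0.918057) = 1.859722
  k2 = f(0.285000, -0.741383) = 1.630475
  k3 = f(0.285000, -0.763162) = 1.670112
  k4 = f(0.380000, -0.600736) = 1.464259
  y ← -0.918057 + (0.19/6)·(k1 + 2k2 + 2k3 + k4) = -0.603760
y(0.38) ≈ -0.6038

-0.6038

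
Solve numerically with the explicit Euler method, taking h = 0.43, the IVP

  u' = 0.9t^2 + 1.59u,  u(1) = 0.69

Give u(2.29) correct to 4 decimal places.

7.0618

Euler: u_{n+1} = u_n + h·f(t_n, u_n).
t=1.000000, u=0.690000: f=1.997100 → u ← 0.690000 + 0.43·1.997100 = 1.548753
t=1.430000, u=1.548753: f=4.302927 → u ← 1.548753 + 0.43·4.302927 = 3.399012
t=1.860000, u=3.399012: f=8.518069 → u ← 3.399012 + 0.43·8.518069 = 7.061781
u(2.29) ≈ 7.0618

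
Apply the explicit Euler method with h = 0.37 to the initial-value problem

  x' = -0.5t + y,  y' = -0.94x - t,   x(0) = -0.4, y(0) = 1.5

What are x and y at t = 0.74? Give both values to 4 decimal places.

0.6930, 1.4483

Euler on (x,y): x_{n+1} = x_n + h·x', y_{n+1} = y_n + h·y'.
0.000000: (-0.400000, 1.500000); f=(1.500000, 0.376000) → (0.155000, 1.639120)
0.370000: (0.155000, 1.639120); f=(1.454120, -0.515700) → (0.693024, 1.448311)
(x(0.74), y(0.74)) ≈ (0.6930, 1.4483)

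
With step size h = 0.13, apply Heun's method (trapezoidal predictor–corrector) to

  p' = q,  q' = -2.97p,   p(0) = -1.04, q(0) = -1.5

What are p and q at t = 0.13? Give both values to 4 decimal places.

Heun on (p,q): k1 = f(t_n, state_n); k2 = f(t_n + h, state_n + h·k1); state_{n+1} = state_n + (h/2)·(k1 + k2).
0.000000: (-1.040000, -1.500000)
  k1 = (-1.500000, 3.088800)
  predictor → (-1.235000, -1.098456)
  k2 = (-1.098456, 3.667950)
  → (-1.208900, -1.060811)
(p(0.13), q(0.13)) ≈ (-1.2089, -1.0608)

-1.2089, -1.0608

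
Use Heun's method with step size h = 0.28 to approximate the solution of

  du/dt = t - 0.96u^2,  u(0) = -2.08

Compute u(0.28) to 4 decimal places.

-4.0357

Heun: k1 = f(t_n, u_n); k2 = f(t_n + h, u_n + h·k1); u_{n+1} = u_n + (h/2)·(k1 + k2).
t=0.000000, u=-2.080000:
  k1 = f(0.000000, -2.080000) = -4.153344
  k2 = f(0.280000, -3.242936) = -9.815971
  u ← -2.080000 + (0.28/2)·(-4.153344 + (-9.815971)) = -4.035704
u(0.28) ≈ -4.0357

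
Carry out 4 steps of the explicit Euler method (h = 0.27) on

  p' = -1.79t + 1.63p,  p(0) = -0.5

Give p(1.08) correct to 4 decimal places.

-3.1884

Euler: p_{n+1} = p_n + h·f(t_n, p_n).
t=0.000000, p=-0.500000: f=-0.815000 → p ← -0.500000 + 0.27·(-0.815000) = -0.720050
t=0.270000, p=-0.720050: f=-1.656981 → p ← -0.720050 + 0.27·(-1.656981) = -1.167435
t=0.540000, p=-1.167435: f=-2.869519 → p ← -1.167435 + 0.27·(-2.869519) = -1.942205
t=0.810000, p=-1.942205: f=-4.615694 → p ← -1.942205 + 0.27·(-4.615694) = -3.188443
p(1.08) ≈ -3.1884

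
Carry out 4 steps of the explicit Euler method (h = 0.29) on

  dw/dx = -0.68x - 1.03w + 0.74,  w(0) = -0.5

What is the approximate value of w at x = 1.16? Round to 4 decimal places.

Euler: w_{n+1} = w_n + h·f(x_n, w_n).
x=0.000000, w=-0.500000: f=1.255000 → w ← -0.500000 + 0.29·1.255000 = -0.136050
x=0.290000, w=-0.136050: f=0.682932 → w ← -0.136050 + 0.29·0.682932 = 0.062000
x=0.580000, w=0.062000: f=0.281740 → w ← 0.062000 + 0.29·0.281740 = 0.143705
x=0.870000, w=0.143705: f=0.000384 → w ← 0.143705 + 0.29·0.000384 = 0.143816
w(1.16) ≈ 0.1438

0.1438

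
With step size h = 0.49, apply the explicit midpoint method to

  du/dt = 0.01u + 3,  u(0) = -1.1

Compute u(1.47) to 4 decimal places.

3.3263

Midpoint: k1 = f(t_n, u_n); k2 = f(t_n + h/2, u_n + (h/2)·k1); u_{n+1} = u_n + h·k2.
t=0.000000, u=-1.100000:
  k1 = f(0.000000, -1.100000) = 2.989000
  k2 = f(0.245000, -0.367695) = 2.996323
  u ← -1.100000 + 0.49·2.996323 = 0.368198
t=0.490000, u=0.368198:
  k1 = f(0.490000, 0.368198) = 3.003682
  k2 = f(0.735000, 1.104100) = 3.011041
  u ← 0.368198 + 0.49·3.011041 = 1.843608
t=0.980000, u=1.843608:
  k1 = f(0.980000, 1.843608) = 3.018436
  k2 = f(1.225000, 2.583125) = 3.025831
  u ← 1.843608 + 0.49·3.025831 = 3.326266
u(1.47) ≈ 3.3263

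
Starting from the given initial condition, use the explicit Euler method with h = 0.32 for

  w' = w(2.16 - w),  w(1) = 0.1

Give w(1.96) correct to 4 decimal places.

Euler: w_{n+1} = w_n + h·f(t_n, w_n).
t=1.000000, w=0.100000: f=0.206000 → w ← 0.100000 + 0.32·0.206000 = 0.165920
t=1.320000, w=0.165920: f=0.330858 → w ← 0.165920 + 0.32·0.330858 = 0.271794
t=1.640000, w=0.271794: f=0.513204 → w ← 0.271794 + 0.32·0.513204 = 0.436020
w(1.96) ≈ 0.4360

0.4360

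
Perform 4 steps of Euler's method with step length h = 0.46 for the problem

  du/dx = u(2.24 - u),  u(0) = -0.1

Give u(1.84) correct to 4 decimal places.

-2.4489

Euler: u_{n+1} = u_n + h·f(x_n, u_n).
x=0.000000, u=-0.100000: f=-0.234000 → u ← -0.100000 + 0.46·(-0.234000) = -0.207640
x=0.460000, u=-0.207640: f=-0.508228 → u ← -0.207640 + 0.46·(-0.508228) = -0.441425
x=0.920000, u=-0.441425: f=-1.183648 → u ← -0.441425 + 0.46·(-1.183648) = -0.985903
x=1.380000, u=-0.985903: f=-3.180426 → u ← -0.985903 + 0.46·(-3.180426) = -2.448899
u(1.84) ≈ -2.4489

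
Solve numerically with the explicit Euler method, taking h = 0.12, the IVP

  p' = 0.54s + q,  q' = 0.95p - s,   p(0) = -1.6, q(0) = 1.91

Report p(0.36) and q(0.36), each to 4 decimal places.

Euler on (p,q): p_{n+1} = p_n + h·p', q_{n+1} = q_n + h·q'.
0.000000: (-1.600000, 1.910000); f=(1.910000, -1.520000) → (-1.370800, 1.727600)
0.120000: (-1.370800, 1.727600); f=(1.792400, -1.422260) → (-1.155712, 1.556929)
0.240000: (-1.155712, 1.556929); f=(1.686529, -1.337926) → (-0.953329, 1.396378)
(p(0.36), q(0.36)) ≈ (-0.9533, 1.3964)

-0.9533, 1.3964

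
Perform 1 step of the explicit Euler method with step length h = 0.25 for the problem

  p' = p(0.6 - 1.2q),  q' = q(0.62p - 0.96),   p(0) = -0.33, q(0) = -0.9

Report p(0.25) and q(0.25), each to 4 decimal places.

Euler on (p,q): p_{n+1} = p_n + h·p', q_{n+1} = q_n + h·q'.
0.000000: (-0.330000, -0.900000); f=(-0.554400, 1.048140) → (-0.468600, -0.637965)
(p(0.25), q(0.25)) ≈ (-0.4686, -0.6380)

-0.4686, -0.6380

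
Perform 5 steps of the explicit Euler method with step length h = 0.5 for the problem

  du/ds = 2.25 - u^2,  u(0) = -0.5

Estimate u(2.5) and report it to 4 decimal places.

Euler: u_{n+1} = u_n + h·f(s_n, u_n).
s=0.000000, u=-0.500000: f=2.000000 → u ← -0.500000 + 0.5·2.000000 = 0.500000
s=0.500000, u=0.500000: f=2.000000 → u ← 0.500000 + 0.5·2.000000 = 1.500000
s=1.000000, u=1.500000: f=0.000000 → u ← 1.500000 + 0.5·0.000000 = 1.500000
s=1.500000, u=1.500000: f=0.000000 → u ← 1.500000 + 0.5·0.000000 = 1.500000
s=2.000000, u=1.500000: f=0.000000 → u ← 1.500000 + 0.5·0.000000 = 1.500000
u(2.5) ≈ 1.5000

1.5000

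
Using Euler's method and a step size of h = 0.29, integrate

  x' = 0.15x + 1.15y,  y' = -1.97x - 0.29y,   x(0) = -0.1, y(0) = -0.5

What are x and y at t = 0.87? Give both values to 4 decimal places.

Euler on (x,y): x_{n+1} = x_n + h·x', y_{n+1} = y_n + h·y'.
0.000000: (-0.100000, -0.500000); f=(-0.590000, 0.342000) → (-0.271100, -0.400820)
0.290000: (-0.271100, -0.400820); f=(-0.501608, 0.650305) → (-0.416566, -0.212232)
0.580000: (-0.416566, -0.212232); f=(-0.306551, 0.882183) → (-0.505466, 0.043601)
(x(0.87), y(0.87)) ≈ (-0.5055, 0.0436)

-0.5055, 0.0436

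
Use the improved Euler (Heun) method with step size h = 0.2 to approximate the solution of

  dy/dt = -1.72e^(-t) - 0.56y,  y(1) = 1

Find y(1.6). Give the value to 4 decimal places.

0.4773

Heun: k1 = f(t_n, y_n); k2 = f(t_n + h, y_n + h·k1); y_{n+1} = y_n + (h/2)·(k1 + k2).
t=1.000000, y=1.000000:
  k1 = f(1.000000, 1.000000) = -1.192753
  k2 = f(1.200000, 0.761449) = -0.944466
  y ← 1.000000 + (0.2/2)·(-1.192753 + (-0.944466)) = 0.786278
t=1.200000, y=0.786278:
  k1 = f(1.200000, 0.786278) = -0.958370
  k2 = f(1.400000, 0.594604) = -0.757125
  y ← 0.786278 + (0.2/2)·(-0.958370 + (-0.757125)) = 0.614729
t=1.400000, y=0.614729:
  k1 = f(1.400000, 0.614729) = -0.768395
  k2 = f(1.600000, 0.461050) = -0.605450
  y ← 0.614729 + (0.2/2)·(-0.768395 + (-0.605450)) = 0.477344
y(1.6) ≈ 0.4773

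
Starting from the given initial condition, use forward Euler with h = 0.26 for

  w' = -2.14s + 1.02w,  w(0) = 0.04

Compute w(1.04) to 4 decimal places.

Euler: w_{n+1} = w_n + h·f(s_n, w_n).
s=0.000000, w=0.040000: f=0.040800 → w ← 0.040000 + 0.26·0.040800 = 0.050608
s=0.260000, w=0.050608: f=-0.504780 → w ← 0.050608 + 0.26·(-0.504780) = -0.080635
s=0.520000, w=-0.080635: f=-1.195047 → w ← -0.080635 + 0.26·(-1.195047) = -0.391347
s=0.780000, w=-0.391347: f=-2.068374 → w ← -0.391347 + 0.26·(-2.068374) = -0.929124
w(1.04) ≈ -0.9291

-0.9291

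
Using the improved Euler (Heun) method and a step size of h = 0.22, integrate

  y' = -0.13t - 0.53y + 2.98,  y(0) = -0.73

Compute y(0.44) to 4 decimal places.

Heun: k1 = f(t_n, y_n); k2 = f(t_n + h, y_n + h·k1); y_{n+1} = y_n + (h/2)·(k1 + k2).
t=0.000000, y=-0.730000:
  k1 = f(0.000000, -0.730000) = 3.366900
  k2 = f(0.220000, 0.010718) = 2.945719
  y ← -0.730000 + (0.22/2)·(3.366900 + 2.945719) = -0.035612
t=0.220000, y=-0.035612:
  k1 = f(0.220000, -0.035612) = 2.970274
  k2 = f(0.440000, 0.617848) = 2.595340
  y ← -0.035612 + (0.22/2)·(2.970274 + 2.595340) = 0.576606
y(0.44) ≈ 0.5766

0.5766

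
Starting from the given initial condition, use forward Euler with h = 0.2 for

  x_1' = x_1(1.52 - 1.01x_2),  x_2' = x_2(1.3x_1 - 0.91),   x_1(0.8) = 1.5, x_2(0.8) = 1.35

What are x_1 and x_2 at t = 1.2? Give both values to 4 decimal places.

1.5076, 1.9899

Euler on (x_1,x_2): x_1_{n+1} = x_1_n + h·x_1', x_2_{n+1} = x_2_n + h·x_2'.
0.800000: (1.500000, 1.350000); f=(0.234750, 1.404000) → (1.546950, 1.630800)
1.000000: (1.546950, 1.630800); f=(-0.196630, 1.795568) → (1.507624, 1.989914)
(x_1(1.2), x_2(1.2)) ≈ (1.5076, 1.9899)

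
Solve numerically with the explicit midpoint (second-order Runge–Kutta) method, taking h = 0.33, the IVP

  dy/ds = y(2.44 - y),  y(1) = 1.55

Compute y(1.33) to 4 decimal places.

1.9386

Midpoint: k1 = f(s_n, y_n); k2 = f(s_n + h/2, y_n + (h/2)·k1); y_{n+1} = y_n + h·k2.
s=1.000000, y=1.550000:
  k1 = f(1.000000, 1.550000) = 1.379500
  k2 = f(1.165000, 1.777618) = 1.177463
  y ← 1.550000 + 0.33·1.177463 = 1.938563
y(1.33) ≈ 1.9386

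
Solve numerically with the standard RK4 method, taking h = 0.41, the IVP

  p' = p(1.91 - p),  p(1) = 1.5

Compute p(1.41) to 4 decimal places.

RK4: k1 = f(t_n, p_n); k2 = f(t_n + h/2, p_n + (h/2)·k1); k3 = f(t_n + h/2, p_n + (h/2)·k2); k4 = f(t_n + h, p_n + h·k3); p_{n+1} = p_n + (h/6)·(k1 + 2k2 + 2k3 + k4).
t=1.000000, p=1.500000:
  k1 = f(1.000000, 1.500000) = 0.615000
  k2 = f(1.205000, 1.626075) = 0.461683
  k3 = f(1.205000, 1.594645) = 0.502879
  k4 = f(1.410000, 1.706180) = 0.347753
  p ← 1.500000 + (0.41/6)·(k1 + 2k2 + 2k3 + k4) = 1.697612
p(1.41) ≈ 1.6976

1.6976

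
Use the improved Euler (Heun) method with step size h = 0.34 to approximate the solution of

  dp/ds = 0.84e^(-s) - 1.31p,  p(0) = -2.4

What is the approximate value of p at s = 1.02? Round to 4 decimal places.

Heun: k1 = f(s_n, p_n); k2 = f(s_n + h, p_n + h·k1); p_{n+1} = p_n + (h/2)·(k1 + k2).
s=0.000000, p=-2.400000:
  k1 = f(0.000000, -2.400000) = 3.984000
  k2 = f(0.340000, -1.045440) = 1.967413
  p ← -2.400000 + (0.34/2)·(3.984000 + 1.967413) = -1.388260
s=0.340000, p=-1.388260:
  k1 = f(0.340000, -1.388260) = 2.416507
  k2 = f(0.680000, -0.566647) = 1.167866
  p ← -1.388260 + (0.34/2)·(2.416507 + 1.167866) = -0.778916
s=0.680000, p=-0.778916:
  k1 = f(0.680000, -0.778916) = 1.445939
  k2 = f(1.020000, -0.287297) = 0.679259
  p ← -0.778916 + (0.34/2)·(1.445939 + 0.679259) = -0.417633
p(1.02) ≈ -0.4176

-0.4176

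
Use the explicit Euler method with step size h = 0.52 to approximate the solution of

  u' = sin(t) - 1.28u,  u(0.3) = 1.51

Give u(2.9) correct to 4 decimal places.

Euler: u_{n+1} = u_n + h·f(t_n, u_n).
t=0.300000, u=1.510000: f=-1.637280 → u ← 1.510000 + 0.52·(-1.637280) = 0.658615
t=0.820000, u=0.658615: f=-0.111881 → u ← 0.658615 + 0.52·(-0.111881) = 0.600437
t=1.340000, u=0.600437: f=0.204926 → u ← 0.600437 + 0.52·0.204926 = 0.706998
t=1.860000, u=0.706998: f=0.053514 → u ← 0.706998 + 0.52·0.053514 = 0.734825
t=2.380000, u=0.734825: f=-0.250501 → u ← 0.734825 + 0.52·(-0.250501) = 0.604565
u(2.9) ≈ 0.6046

0.6046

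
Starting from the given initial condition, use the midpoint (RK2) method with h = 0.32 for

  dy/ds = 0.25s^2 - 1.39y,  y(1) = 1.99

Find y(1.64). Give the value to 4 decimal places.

Midpoint: k1 = f(s_n, y_n); k2 = f(s_n + h/2, y_n + (h/2)·k1); y_{n+1} = y_n + h·k2.
s=1.000000, y=1.990000:
  k1 = f(1.000000, 1.990000) = -2.516100
  k2 = f(1.160000, 1.587424) = -1.870119
  y ← 1.990000 + 0.32·(-1.870119) = 1.391562
s=1.320000, y=1.391562:
  k1 = f(1.320000, 1.391562) = -1.498671
  k2 = f(1.480000, 1.151774) = -1.053366
  y ← 1.391562 + 0.32·(-1.053366) = 1.054485
y(1.64) ≈ 1.0545

1.0545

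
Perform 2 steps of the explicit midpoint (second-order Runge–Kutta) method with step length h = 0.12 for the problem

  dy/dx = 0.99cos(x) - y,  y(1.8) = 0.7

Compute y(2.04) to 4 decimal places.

0.4775

Midpoint: k1 = f(x_n, y_n); k2 = f(x_n + h/2, y_n + (h/2)·k1); y_{n+1} = y_n + h·k2.
x=1.800000, y=0.700000:
  k1 = f(1.800000, 0.700000) = -0.924930
  k2 = f(1.860000, 0.644504) = -0.926841
  y ← 0.700000 + 0.12·(-0.926841) = 0.588779
x=1.920000, y=0.588779:
  k1 = f(1.920000, 0.588779) = -0.927507
  k2 = f(1.980000, 0.533129) = -0.927029
  y ← 0.588779 + 0.12·(-0.927029) = 0.477536
y(2.04) ≈ 0.4775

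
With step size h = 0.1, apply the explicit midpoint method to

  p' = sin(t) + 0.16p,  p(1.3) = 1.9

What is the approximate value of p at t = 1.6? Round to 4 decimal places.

2.2974

Midpoint: k1 = f(t_n, p_n); k2 = f(t_n + h/2, p_n + (h/2)·k1); p_{n+1} = p_n + h·k2.
t=1.300000, p=1.900000:
  k1 = f(1.300000, 1.900000) = 1.267558
  k2 = f(1.350000, 1.963378) = 1.289864
  p ← 1.900000 + 0.1·1.289864 = 2.028986
t=1.400000, p=2.028986:
  k1 = f(1.400000, 2.028986) = 1.310088
  k2 = f(1.450000, 2.094491) = 1.327832
  p ← 2.028986 + 0.1·1.327832 = 2.161770
t=1.500000, p=2.161770:
  k1 = f(1.500000, 2.161770) = 1.343378
  k2 = f(1.550000, 2.228938) = 1.356414
  p ← 2.161770 + 0.1·1.356414 = 2.297411
p(1.6) ≈ 2.2974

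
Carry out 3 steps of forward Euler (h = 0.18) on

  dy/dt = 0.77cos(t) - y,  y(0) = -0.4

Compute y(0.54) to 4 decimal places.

Euler: y_{n+1} = y_n + h·f(t_n, y_n).
t=0.000000, y=-0.400000: f=1.170000 → y ← -0.400000 + 0.18·1.170000 = -0.189400
t=0.180000, y=-0.189400: f=0.946960 → y ← -0.189400 + 0.18·0.946960 = -0.018947
t=0.360000, y=-0.018947: f=0.739588 → y ← -0.018947 + 0.18·0.739588 = 0.114179
y(0.54) ≈ 0.1142

0.1142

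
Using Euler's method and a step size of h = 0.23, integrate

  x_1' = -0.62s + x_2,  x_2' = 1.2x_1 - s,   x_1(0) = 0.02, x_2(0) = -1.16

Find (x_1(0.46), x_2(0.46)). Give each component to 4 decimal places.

Euler on (x_1,x_2): x_1_{n+1} = x_1_n + h·x_1', x_2_{n+1} = x_2_n + h·x_2'.
0.000000: (0.020000, -1.160000); f=(-1.160000, 0.024000) → (-0.246800, -1.154480)
0.230000: (-0.246800, -1.154480); f=(-1.297080, -0.526160) → (-0.545128, -1.275497)
(x_1(0.46), x_2(0.46)) ≈ (-0.5451, -1.2755)

-0.5451, -1.2755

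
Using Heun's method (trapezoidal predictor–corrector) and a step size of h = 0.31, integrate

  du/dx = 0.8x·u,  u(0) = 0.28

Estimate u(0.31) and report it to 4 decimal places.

0.2908

Heun: k1 = f(x_n, u_n); k2 = f(x_n + h, u_n + h·k1); u_{n+1} = u_n + (h/2)·(k1 + k2).
x=0.000000, u=0.280000:
  k1 = f(0.000000, 0.280000) = 0.000000
  k2 = f(0.310000, 0.280000) = 0.069440
  u ← 0.280000 + (0.31/2)·(0.000000 + 0.069440) = 0.290763
u(0.31) ≈ 0.2908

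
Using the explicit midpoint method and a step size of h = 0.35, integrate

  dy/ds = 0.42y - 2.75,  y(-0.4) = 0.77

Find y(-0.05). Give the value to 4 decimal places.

Midpoint: k1 = f(s_n, y_n); k2 = f(s_n + h/2, y_n + (h/2)·k1); y_{n+1} = y_n + h·k2.
s=-0.400000, y=0.770000:
  k1 = f(-0.400000, 0.770000) = -2.426600
  k2 = f(-0.225000, 0.345345) = -2.604955
  y ← 0.770000 + 0.35·(-2.604955) = -0.141734
y(-0.05) ≈ -0.1417

-0.1417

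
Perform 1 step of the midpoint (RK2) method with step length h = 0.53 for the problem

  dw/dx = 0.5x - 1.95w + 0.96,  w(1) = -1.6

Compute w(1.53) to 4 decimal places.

Midpoint: k1 = f(x_n, w_n); k2 = f(x_n + h/2, w_n + (h/2)·k1); w_{n+1} = w_n + h·k2.
x=1.000000, w=-1.600000:
  k1 = f(1.000000, -1.600000) = 4.580000
  k2 = f(1.265000, -0.386300) = 2.345785
  w ← -1.600000 + 0.53·2.345785 = -0.356734
w(1.53) ≈ -0.3567

-0.3567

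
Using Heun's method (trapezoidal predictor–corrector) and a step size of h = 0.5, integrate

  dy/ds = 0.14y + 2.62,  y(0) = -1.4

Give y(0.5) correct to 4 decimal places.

-0.1456

Heun: k1 = f(s_n, y_n); k2 = f(s_n + h, y_n + h·k1); y_{n+1} = y_n + (h/2)·(k1 + k2).
s=0.000000, y=-1.400000:
  k1 = f(0.000000, -1.400000) = 2.424000
  k2 = f(0.500000, -0.188000) = 2.593680
  y ← -1.400000 + (0.5/2)·(2.424000 + 2.593680) = -0.145580
y(0.5) ≈ -0.1456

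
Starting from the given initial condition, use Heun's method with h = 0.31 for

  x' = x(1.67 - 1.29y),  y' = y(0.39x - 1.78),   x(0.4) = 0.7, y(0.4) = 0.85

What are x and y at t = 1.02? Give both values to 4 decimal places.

Heun on (x,y): k1 = f(t_n, state_n); k2 = f(t_n + h, state_n + h·k1); state_{n+1} = state_n + (h/2)·(k1 + k2).
0.400000: (0.700000, 0.850000)
  k1 = (0.401450, -1.280950)
  predictor → (0.824449, 0.452905)
  k2 = (0.895148, -0.660547)
  → (0.900973, 0.549068)
0.710000: (0.900973, 0.549068)
  k1 = (0.866467, -0.784410)
  predictor → (1.169578, 0.305901)
  k2 = (1.491665, -0.404971)
  → (1.266483, 0.364714)
(x(1.02), y(1.02)) ≈ (1.2665, 0.3647)

1.2665, 0.3647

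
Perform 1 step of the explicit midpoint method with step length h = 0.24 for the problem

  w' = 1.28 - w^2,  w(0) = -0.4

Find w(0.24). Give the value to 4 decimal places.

-0.1097

Midpoint: k1 = f(x_n, w_n); k2 = f(x_n + h/2, w_n + (h/2)·k1); w_{n+1} = w_n + h·k2.
x=0.000000, w=-0.400000:
  k1 = f(0.000000, -0.400000) = 1.120000
  k2 = f(0.120000, -0.265600) = 1.209457
  w ← -0.400000 + 0.24·1.209457 = -0.109730
w(0.24) ≈ -0.1097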